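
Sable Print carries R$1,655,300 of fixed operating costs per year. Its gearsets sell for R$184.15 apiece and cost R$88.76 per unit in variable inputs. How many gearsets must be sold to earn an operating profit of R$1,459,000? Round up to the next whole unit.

32,649 gearsets

Unit CM = price − variable cost = R$184.15 − R$88.76 = R$95.39.
Units = (FC + target) / CM = (R$1,655,300 + R$1,459,000) / R$95.39 = 32,648.08, so 32,649 gearsets.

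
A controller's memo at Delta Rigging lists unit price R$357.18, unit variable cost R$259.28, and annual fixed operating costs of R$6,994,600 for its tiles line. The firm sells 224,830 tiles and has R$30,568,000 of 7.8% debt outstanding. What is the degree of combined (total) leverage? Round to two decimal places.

1.74

Contribution at this volume is 224,830 × R$97.90 = R$22,010,857.00.
EBIT = R$22,010,857.00 − R$6,994,600 = R$15,016,257.00. Interest = R$2,384,304.00.
DOL = R$22,010,857.00 ÷ R$15,016,257.00 = 1.4658; DFL = R$15,016,257.00 ÷ R$12,631,953.00 = 1.1888.
Combined leverage = 1.4658 × 1.1888 = 1.7425.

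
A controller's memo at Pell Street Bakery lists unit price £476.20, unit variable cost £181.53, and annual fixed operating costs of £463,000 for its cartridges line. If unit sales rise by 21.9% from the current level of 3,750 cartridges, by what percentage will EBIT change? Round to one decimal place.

+37.7%

Contribution at this volume is 3,750 × £294.67 = £1,105,012.50.
Operating income = contribution − fixed costs = £1,105,012.50 − £463,000 = £642,012.50.
Degree of operating leverage = £1,105,012.50 / £642,012.50 = 1.7212.
Operating income changes by 1.7212 × +21.9% = +37.7%.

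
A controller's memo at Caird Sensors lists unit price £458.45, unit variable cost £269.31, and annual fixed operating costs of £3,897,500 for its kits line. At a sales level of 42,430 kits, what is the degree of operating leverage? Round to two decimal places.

1.94

Total contribution margin = 42,430 × £189.14 = £8,025,210.20.
EBIT = £8,025,210.20 − £3,897,500 = £4,127,710.20.
So DOL = total CM / EBIT = £8,025,210.20 / £4,127,710.20 = 1.9442.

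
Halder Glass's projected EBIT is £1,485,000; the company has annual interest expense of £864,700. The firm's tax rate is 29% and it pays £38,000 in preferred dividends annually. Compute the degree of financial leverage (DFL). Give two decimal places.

Annual interest charges come to £864,700.00.
Pre-tax preferred-dividend burden = £38,000 ÷ (1 − 0.29) = £53,521.13.
DFL = EBIT ÷ [EBIT − I − D_p/(1−t)] = £1,485,000 ÷ [£1,485,000 − £864,700.00 − £53,521.13] = £1,485,000 ÷ £566,778.87 = 2.6201.

2.62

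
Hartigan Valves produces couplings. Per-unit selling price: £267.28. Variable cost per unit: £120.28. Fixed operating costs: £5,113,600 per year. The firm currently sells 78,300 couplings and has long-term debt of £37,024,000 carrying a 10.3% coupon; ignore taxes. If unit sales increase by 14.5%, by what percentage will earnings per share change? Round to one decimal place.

+64.6%

Contribution at this volume is 78,300 × £147.00 = £11,510,100.00.
EBIT = £11,510,100.00 − £5,113,600 = £6,396,500.00.
Interest = £3,813,472.00, so EBIT − I = £2,583,028.00.
DCL = total CM / (EBIT − I) = £11,510,100.00 / £2,583,028.00 = 4.4560.
%ΔEPS = DCL × %ΔSales = 4.4560 × +14.5% = +64.6%.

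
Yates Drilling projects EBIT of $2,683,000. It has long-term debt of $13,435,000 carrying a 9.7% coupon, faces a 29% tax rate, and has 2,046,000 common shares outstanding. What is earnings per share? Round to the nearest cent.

Pre-tax income = $2,683,000 − $1,303,195.00 = $1,379,805.00.
Net income = $1,379,805.00 × (1 − 0.29) = $979,661.55.
Per share: $979,661.55 / 2,046,000 shares = $0.48.

$0.48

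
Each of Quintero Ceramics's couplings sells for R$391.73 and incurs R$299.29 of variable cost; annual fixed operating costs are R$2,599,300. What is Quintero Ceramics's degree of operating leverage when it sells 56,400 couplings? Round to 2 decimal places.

1.99

Total contribution margin = 56,400 × R$92.44 = R$5,213,616.00.
Operating income = contribution − fixed costs = R$5,213,616.00 − R$2,599,300 = R$2,614,316.00.
DOL = contribution ÷ EBIT = R$5,213,616.00 ÷ R$2,614,316.00 = 1.9943.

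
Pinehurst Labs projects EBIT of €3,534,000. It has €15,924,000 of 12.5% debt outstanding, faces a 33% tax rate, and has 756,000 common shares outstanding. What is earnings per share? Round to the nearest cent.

€1.37

Pre-tax income = €3,534,000 − €1,990,500.00 = €1,543,500.00.
Net income = €1,543,500.00 × (1 − 0.33) = €1,034,145.00.
EPS = €1,034,145.00 ÷ 756,000 = €1.37.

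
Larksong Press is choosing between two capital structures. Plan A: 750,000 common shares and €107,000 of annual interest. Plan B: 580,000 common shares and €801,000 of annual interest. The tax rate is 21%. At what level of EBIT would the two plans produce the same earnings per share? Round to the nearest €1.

Set EPS_A = EPS_B: (EBIT − €107,000)(1 − 0.21) ÷ 750,000 = (EBIT − €801,000)(1 − 0.21) ÷ 580,000.
The (1 − t) factor cancels: (EBIT − 107,000) × 580,000 = (EBIT − 801,000) × 750,000.
EBIT × (750,000 − 580,000) = 801,000 × 750,000 − 107,000 × 580,000 = 538,690,000,000, so EBIT = 538,690,000,000 ÷ 170,000 = 3,168,764.71.

€3,168,765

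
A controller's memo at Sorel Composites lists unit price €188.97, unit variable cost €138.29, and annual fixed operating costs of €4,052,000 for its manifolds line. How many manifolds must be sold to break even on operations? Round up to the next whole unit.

79,953 manifolds

Contribution margin per unit = €188.97 − €138.29 = €50.68.
Units to break even: €4,052,000 ÷ €50.68 = 79,952.64, rounded up to 79,953.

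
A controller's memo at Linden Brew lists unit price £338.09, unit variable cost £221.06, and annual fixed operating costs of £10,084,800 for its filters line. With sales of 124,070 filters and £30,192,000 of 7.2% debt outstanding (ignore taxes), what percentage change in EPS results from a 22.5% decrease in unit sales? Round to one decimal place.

-144.5%

Contribution at this volume is 124,070 × £117.03 = £14,519,912.10.
Operating income = contribution − fixed costs = £14,519,912.10 − £10,084,800 = £4,435,112.10.
Interest = £2,173,824.00, so EBIT − I = £2,261,288.10.
Degree of combined leverage = contribution ÷ (EBIT − I) = £14,519,912.10 ÷ £2,261,288.10 = 6.4211.
%ΔEPS = DCL × %ΔSales = 6.4211 × -22.5% = -144.5%.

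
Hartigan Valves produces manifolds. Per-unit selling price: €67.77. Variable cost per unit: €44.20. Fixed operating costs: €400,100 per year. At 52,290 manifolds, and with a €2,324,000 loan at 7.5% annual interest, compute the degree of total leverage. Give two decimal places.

Total contribution margin = 52,290 × €23.57 = €1,232,475.30.
Operating income = contribution − fixed costs = €1,232,475.30 − €400,100 = €832,375.30. Interest = €174,300.00.
DOL = €1,232,475.30 ÷ €832,375.30 = 1.4807; DFL = €832,375.30 ÷ €658,075.30 = 1.2649.
DCL = DOL × DFL = 1.4807 × 1.2649 = 1.8729.

1.87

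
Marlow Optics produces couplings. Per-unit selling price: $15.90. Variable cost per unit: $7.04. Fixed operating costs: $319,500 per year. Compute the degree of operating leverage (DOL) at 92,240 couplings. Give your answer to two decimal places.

1.64

Total contribution margin = 92,240 × $8.86 = $817,246.40.
Operating income = contribution − fixed costs = $817,246.40 − $319,500 = $497,746.40.
Degree of operating leverage = $817,246.40 / $497,746.40 = 1.6419.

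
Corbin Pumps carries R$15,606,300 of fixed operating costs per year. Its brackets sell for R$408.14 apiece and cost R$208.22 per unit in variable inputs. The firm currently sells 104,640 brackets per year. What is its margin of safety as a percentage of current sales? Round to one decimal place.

25.4%

Unit CM = price − variable cost = R$408.14 − R$208.22 = R$199.92. Break-even units = R$15,606,300 ÷ R$199.92 = 78,062.73; break-even revenue = 78,062.73 × R$408.14 = R$31,860,520.62.
Actual sales revenue = 104,640 × R$408.14 = R$42,707,769.60.
Margin of safety = (R$42,707,769.60 − R$31,860,520.62) ÷ R$42,707,769.60 = 25.4%.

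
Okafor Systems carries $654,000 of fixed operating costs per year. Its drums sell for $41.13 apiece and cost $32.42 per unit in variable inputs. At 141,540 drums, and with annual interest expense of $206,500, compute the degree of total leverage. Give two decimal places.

3.31

At 141,540 units, contribution = 141,540 × $8.71 = $1,232,813.40.
Subtracting fixed costs: EBIT = $1,232,813.40 − $654,000 = $578,813.40. Interest = $206,500.00.
DOL = $1,232,813.40 ÷ $578,813.40 = 2.1299; DFL = $578,813.40 ÷ $372,313.40 = 1.5546.
DCL = DOL × DFL = 2.1299 × 1.5546 = 3.3111.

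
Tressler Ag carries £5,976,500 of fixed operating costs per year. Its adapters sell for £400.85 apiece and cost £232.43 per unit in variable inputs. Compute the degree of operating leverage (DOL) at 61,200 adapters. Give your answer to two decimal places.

Contribution at this volume is 61,200 × £168.42 = £10,307,304.00.
EBIT = £10,307,304.00 − £5,976,500 = £4,330,804.00.
Degree of operating leverage = £10,307,304.00 / £4,330,804.00 = 2.3800.

2.38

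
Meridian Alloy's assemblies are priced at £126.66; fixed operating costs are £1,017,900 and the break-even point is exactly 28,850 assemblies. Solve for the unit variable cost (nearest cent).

Contribution per unit must be FC / Q = £1,017,900 / 28,850 = £35.2825.
Variable cost per unit = £126.66 − £35.2825 = £91.38.

£91.38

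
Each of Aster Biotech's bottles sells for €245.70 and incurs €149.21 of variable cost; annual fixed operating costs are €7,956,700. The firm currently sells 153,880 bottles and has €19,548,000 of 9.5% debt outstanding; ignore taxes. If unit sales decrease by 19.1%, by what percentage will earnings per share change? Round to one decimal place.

-56.3%

At 153,880 units, contribution = 153,880 × €96.49 = €14,847,881.20.
Operating income = contribution − fixed costs = €14,847,881.20 − €7,956,700 = €6,891,181.20.
After interest of €1,857,060.00, pre-tax earnings = €5,034,121.20.
Degree of combined leverage = contribution ÷ (EBIT − I) = €14,847,881.20 ÷ €5,034,121.20 = 2.9494.
%ΔEPS = DCL × %ΔSales = 2.9494 × -19.1% = -56.3%.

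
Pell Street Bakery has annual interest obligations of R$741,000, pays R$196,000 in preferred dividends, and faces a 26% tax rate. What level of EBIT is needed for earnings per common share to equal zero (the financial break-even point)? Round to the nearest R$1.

Grossing the preferred dividend up to pre-tax terms: R$196,000 / (1 − 0.26) = R$264,864.86.
EPS = 0 when EBIT covers interest plus the pre-tax preferred burden: R$741,000 + R$264,864.86 = R$1,005,864.86.

R$1,005,865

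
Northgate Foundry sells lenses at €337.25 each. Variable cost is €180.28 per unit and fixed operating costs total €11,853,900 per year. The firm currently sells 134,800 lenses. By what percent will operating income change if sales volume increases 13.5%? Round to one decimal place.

+30.7%

Total contribution margin = 134,800 × €156.97 = €21,159,556.00.
Subtracting fixed costs: EBIT = €21,159,556.00 − €11,853,900 = €9,305,656.00.
So DOL = total CM / EBIT = €21,159,556.00 / €9,305,656.00 = 2.2738.
%ΔEBIT = DOL × %ΔSales = 2.2738 × +13.5% = +30.7%.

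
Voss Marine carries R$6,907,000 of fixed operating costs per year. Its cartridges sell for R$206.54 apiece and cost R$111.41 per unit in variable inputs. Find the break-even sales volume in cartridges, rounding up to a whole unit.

72,606 cartridges

Each unit contributes R$206.54 − R$111.41 = R$95.13.
Break-even volume = fixed costs ÷ CM per unit = R$6,907,000 ÷ R$95.13 = 72,605.91, so 72,606 cartridges.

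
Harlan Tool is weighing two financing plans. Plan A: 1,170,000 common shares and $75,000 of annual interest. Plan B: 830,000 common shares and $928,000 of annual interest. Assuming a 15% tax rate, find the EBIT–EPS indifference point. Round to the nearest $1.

Set EPS_A = EPS_B: (EBIT − $75,000)(1 − 0.15) ÷ 1,170,000 = (EBIT − $928,000)(1 − 0.15) ÷ 830,000.
The (1 − t) factor cancels: (EBIT − 75,000) × 830,000 = (EBIT − 928,000) × 1,170,000.
Solving, EBIT = (928,000·1,170,000 − 75,000·830,000) / (1,170,000 − 830,000) = 1,023,510,000,000 / 340,000 = 3,010,323.53.

$3,010,324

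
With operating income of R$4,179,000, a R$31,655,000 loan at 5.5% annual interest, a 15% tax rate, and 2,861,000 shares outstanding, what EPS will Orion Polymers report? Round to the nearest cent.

R$0.72

Pre-tax income = R$4,179,000 − R$1,741,025.00 = R$2,437,975.00.
Net income = R$2,437,975.00 × (1 − 0.15) = R$2,072,278.75.
EPS = R$2,072,278.75 ÷ 2,861,000 = R$0.72.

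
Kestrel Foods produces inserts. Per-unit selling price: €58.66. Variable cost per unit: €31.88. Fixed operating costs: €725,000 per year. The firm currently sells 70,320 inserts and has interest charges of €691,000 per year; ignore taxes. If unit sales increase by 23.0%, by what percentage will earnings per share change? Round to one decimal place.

Total contribution margin = 70,320 × €26.78 = €1,883,169.60.
Operating income = contribution − fixed costs = €1,883,169.60 − €725,000 = €1,158,169.60.
Interest = €691,000.00, so EBIT − I = €467,169.60.
Degree of combined leverage = contribution ÷ (EBIT − I) = €1,883,169.60 ÷ €467,169.60 = 4.0310.
EPS therefore changes by 4.0310 × (+23.0%) = +92.7%.

+92.7%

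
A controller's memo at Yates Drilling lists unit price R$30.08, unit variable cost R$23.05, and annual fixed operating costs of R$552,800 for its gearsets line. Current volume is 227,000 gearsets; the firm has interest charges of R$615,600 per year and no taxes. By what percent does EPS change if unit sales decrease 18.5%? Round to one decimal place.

At 227,000 units, contribution = 227,000 × R$7.03 = R$1,595,810.00.
EBIT = R$1,595,810.00 − R$552,800 = R$1,043,010.00.
Interest = R$615,600.00, so EBIT − I = R$427,410.00.
DCL = total CM / (EBIT − I) = R$1,595,810.00 / R$427,410.00 = 3.7337.
%ΔEPS = DCL × %ΔSales = 3.7337 × -18.5% = -69.1%.

-69.1%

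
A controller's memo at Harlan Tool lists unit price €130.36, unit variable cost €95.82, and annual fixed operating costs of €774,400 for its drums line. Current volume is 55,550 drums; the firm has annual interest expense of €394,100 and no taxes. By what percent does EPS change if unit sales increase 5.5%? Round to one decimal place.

+14.1%

At 55,550 units, contribution = 55,550 × €34.54 = €1,918,697.00.
Operating income = contribution − fixed costs = €1,918,697.00 − €774,400 = €1,144,297.00.
Interest = €394,100.00, so EBIT − I = €750,197.00.
DCL = total CM / (EBIT − I) = €1,918,697.00 / €750,197.00 = 2.5576.
%ΔEPS = DCL × %ΔSales = 2.5576 × +5.5% = +14.1%.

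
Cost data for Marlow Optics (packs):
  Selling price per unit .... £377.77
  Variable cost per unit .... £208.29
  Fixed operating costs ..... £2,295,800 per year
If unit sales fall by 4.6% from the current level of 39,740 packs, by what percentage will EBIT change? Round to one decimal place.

At 39,740 units, contribution = 39,740 × £169.48 = £6,735,135.20.
Operating income = contribution − fixed costs = £6,735,135.20 − £2,295,800 = £4,439,335.20.
Degree of operating leverage = £6,735,135.20 / £4,439,335.20 = 1.5171.
Operating income changes by 1.5171 × -4.6% = -7.0%.

-7.0%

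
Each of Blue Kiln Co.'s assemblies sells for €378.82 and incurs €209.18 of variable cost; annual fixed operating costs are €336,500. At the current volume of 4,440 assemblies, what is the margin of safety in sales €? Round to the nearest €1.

Contribution margin per unit = €378.82 − €209.18 = €169.64. Break-even units = €336,500 ÷ €169.64 = 1,983.61; break-even revenue = 1,983.61 × €378.82 = €751,432.03.
Current sales = 4,440 × €378.82 = €1,681,960.80.
Margin of safety = €1,681,960.80 − €751,432.03 = €930,529.

€930,529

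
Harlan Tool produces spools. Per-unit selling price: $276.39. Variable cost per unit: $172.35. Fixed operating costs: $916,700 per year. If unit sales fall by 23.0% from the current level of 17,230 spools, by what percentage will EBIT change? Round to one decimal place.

-47.1%

Total contribution margin = 17,230 × $104.04 = $1,792,609.20.
Subtracting fixed costs: EBIT = $1,792,609.20 − $916,700 = $875,909.20.
DOL = contribution ÷ EBIT = $1,792,609.20 ÷ $875,909.20 = 2.0466.
Operating income changes by 2.0466 × -23.0% = -47.1%.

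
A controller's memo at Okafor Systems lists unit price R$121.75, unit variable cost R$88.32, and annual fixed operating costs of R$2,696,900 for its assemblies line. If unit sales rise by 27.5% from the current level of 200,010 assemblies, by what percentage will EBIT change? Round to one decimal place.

+46.1%

Contribution at this volume is 200,010 × R$33.43 = R$6,686,334.30.
Operating income = contribution − fixed costs = R$6,686,334.30 − R$2,696,900 = R$3,989,434.30.
So DOL = total CM / EBIT = R$6,686,334.30 / R$3,989,434.30 = 1.6760.
Operating income changes by 1.6760 × +27.5% = +46.1%.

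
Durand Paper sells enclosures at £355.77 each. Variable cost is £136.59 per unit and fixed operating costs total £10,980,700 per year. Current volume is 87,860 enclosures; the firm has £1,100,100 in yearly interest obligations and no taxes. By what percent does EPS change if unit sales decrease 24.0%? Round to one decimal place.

-64.4%

Contribution at this volume is 87,860 × £219.18 = £19,257,154.80.
Operating income = contribution − fixed costs = £19,257,154.80 − £10,980,700 = £8,276,454.80.
Interest = £1,100,100.00, so EBIT − I = £7,176,354.80.
Degree of combined leverage = contribution ÷ (EBIT − I) = £19,257,154.80 ÷ £7,176,354.80 = 2.6834.
EPS therefore changes by 2.6834 × (-24.0%) = -64.4%.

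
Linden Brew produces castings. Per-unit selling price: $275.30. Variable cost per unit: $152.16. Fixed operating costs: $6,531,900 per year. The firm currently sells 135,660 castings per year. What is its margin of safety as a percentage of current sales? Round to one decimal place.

60.9%

Contribution margin per unit = $275.30 − $152.16 = $123.14. Break-even units = $6,531,900 ÷ $123.14 = 53,044.50; break-even revenue = 53,044.50 × $275.30 = $14,603,151.45.
Current sales = 135,660 × $275.30 = $37,347,198.00.
Margin of safety = ($37,347,198.00 − $14,603,151.45) ÷ $37,347,198.00 = 60.9%.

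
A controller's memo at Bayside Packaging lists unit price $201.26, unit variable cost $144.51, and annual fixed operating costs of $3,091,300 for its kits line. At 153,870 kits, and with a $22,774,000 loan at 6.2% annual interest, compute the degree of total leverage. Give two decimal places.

Total contribution margin = 153,870 × $56.75 = $8,732,122.50.
Operating income = contribution − fixed costs = $8,732,122.50 − $3,091,300 = $5,640,822.50. Interest = $1,411,988.00.
DOL = $8,732,122.50 ÷ $5,640,822.50 = 1.5480; DFL = $5,640,822.50 ÷ $4,228,834.50 = 1.3339.
DCL = DOL × DFL = 1.5480 × 1.3339 = 2.0649.

2.06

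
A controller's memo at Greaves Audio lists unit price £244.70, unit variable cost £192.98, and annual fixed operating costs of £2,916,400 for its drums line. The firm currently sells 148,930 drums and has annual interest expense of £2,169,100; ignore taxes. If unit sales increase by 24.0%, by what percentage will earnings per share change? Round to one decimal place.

Contribution at this volume is 148,930 × £51.72 = £7,702,659.60.
Subtracting fixed costs: EBIT = £7,702,659.60 − £2,916,400 = £4,786,259.60.
Interest = £2,169,100.00, so EBIT − I = £2,617,159.60.
DCL = total CM / (EBIT − I) = £7,702,659.60 / £2,617,159.60 = 2.9431.
%ΔEPS = DCL × %ΔSales = 2.9431 × +24.0% = +70.6%.

+70.6%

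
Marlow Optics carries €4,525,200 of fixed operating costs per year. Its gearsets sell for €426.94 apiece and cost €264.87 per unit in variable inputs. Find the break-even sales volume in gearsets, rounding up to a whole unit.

Each unit contributes €426.94 − €264.87 = €162.07.
Break-even volume = fixed costs ÷ CM per unit = €4,525,200 ÷ €162.07 = 27,921.27, so 27,922 gearsets.

27,922 gearsets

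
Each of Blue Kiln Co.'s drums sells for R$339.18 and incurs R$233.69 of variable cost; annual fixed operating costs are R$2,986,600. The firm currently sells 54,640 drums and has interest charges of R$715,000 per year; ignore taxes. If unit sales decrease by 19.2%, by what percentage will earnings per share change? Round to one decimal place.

-53.7%

Total contribution margin = 54,640 × R$105.49 = R$5,763,973.60.
Operating income = contribution − fixed costs = R$5,763,973.60 − R$2,986,600 = R$2,777,373.60.
After interest of R$715,000.00, pre-tax earnings = R$2,062,373.60.
Degree of combined leverage = contribution ÷ (EBIT − I) = R$5,763,973.60 ÷ R$2,062,373.60 = 2.7948.
EPS therefore changes by 2.7948 × (-19.2%) = -53.7%.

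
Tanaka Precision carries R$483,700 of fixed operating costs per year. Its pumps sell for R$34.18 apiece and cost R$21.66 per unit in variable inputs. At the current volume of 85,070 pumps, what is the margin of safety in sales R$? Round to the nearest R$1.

Each unit contributes R$34.18 − R$21.66 = R$12.52. Break-even units = R$483,700 ÷ R$12.52 = 38,634.19; break-even revenue = 38,634.19 × R$34.18 = R$1,320,516.45.
Actual sales revenue = 85,070 × R$34.18 = R$2,907,692.60.
Margin of safety = R$2,907,692.60 − R$1,320,516.45 = R$1,587,176.

R$1,587,176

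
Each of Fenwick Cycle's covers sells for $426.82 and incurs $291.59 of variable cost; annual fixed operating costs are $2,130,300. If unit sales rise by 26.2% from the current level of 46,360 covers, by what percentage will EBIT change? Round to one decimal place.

Contribution at this volume is 46,360 × $135.23 = $6,269,262.80.
Subtracting fixed costs: EBIT = $6,269,262.80 − $2,130,300 = $4,138,962.80.
So DOL = total CM / EBIT = $6,269,262.80 / $4,138,962.80 = 1.5147.
Operating income changes by 1.5147 × +26.2% = +39.7%.

+39.7%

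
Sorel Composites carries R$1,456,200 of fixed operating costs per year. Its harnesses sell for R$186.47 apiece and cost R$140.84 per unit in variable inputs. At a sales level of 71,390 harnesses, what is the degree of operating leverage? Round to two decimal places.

Total contribution margin = 71,390 × R$45.63 = R$3,257,525.70.
EBIT = R$3,257,525.70 − R$1,456,200 = R$1,801,325.70.
Degree of operating leverage = R$3,257,525.70 / R$1,801,325.70 = 1.8084.

1.81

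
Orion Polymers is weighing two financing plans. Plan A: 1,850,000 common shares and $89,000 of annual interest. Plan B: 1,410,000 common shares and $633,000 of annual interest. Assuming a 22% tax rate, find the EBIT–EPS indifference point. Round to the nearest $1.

$2,376,273

At indifference, (EBIT − 89,000)(1 − t)/1,850,000 = (EBIT − 633,000)(1 − t)/1,410,000.
The (1 − t) factor cancels: (EBIT − 89,000) × 1,410,000 = (EBIT − 633,000) × 1,850,000.
EBIT × (1,850,000 − 1,410,000) = 633,000 × 1,850,000 − 89,000 × 1,410,000 = 1,045,560,000,000, so EBIT = 1,045,560,000,000 ÷ 440,000 = 2,376,272.73.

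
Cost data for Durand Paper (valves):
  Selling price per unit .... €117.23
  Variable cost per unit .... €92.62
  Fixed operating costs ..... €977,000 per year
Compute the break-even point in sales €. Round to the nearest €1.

€4,653,950

Contribution margin per unit = €117.23 − €92.62 = €24.61, a CM ratio of €24.61 ÷ €117.23 = 0.2099.
Break-even revenue = fixed costs × price ÷ CM = €977,000 × €117.23 ÷ €24.61 = €4,653,950.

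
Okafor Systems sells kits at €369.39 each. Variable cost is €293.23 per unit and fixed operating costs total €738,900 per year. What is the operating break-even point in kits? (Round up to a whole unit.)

Each unit contributes €369.39 − €293.23 = €76.16.
Units to break even: €738,900 ÷ €76.16 = 9,701.94, rounded up to 9,702.

9,702 kits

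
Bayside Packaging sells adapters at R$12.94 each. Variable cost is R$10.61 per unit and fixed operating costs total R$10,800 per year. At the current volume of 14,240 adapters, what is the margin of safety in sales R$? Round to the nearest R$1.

Each unit contributes R$12.94 − R$10.61 = R$2.33. Break-even units = R$10,800 ÷ R$2.33 = 4,635.19; break-even revenue = 4,635.19 × R$12.94 = R$59,979.40.
Actual sales revenue = 14,240 × R$12.94 = R$184,265.60.
Margin of safety = R$184,265.60 − R$59,979.40 = R$124,286.

R$124,286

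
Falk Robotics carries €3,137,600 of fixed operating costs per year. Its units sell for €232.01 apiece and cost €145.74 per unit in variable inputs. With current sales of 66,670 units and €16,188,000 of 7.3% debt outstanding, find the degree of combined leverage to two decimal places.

4.02

Total contribution margin = 66,670 × €86.27 = €5,751,620.90.
EBIT = €5,751,620.90 − €3,137,600 = €2,614,020.90. Interest = €1,181,724.00, so EBIT − I = €1,432,296.90.
DCL = contribution ÷ (EBIT − I) = €5,751,620.90 ÷ €1,432,296.90 = 4.0157.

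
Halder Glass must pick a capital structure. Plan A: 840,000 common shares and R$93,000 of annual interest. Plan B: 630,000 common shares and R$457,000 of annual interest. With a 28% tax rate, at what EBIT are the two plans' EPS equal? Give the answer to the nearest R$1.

R$1,549,000

At indifference, (EBIT − 93,000)(1 − t)/840,000 = (EBIT − 457,000)(1 − t)/630,000.
The (1 − t) factor cancels: (EBIT − 93,000) × 630,000 = (EBIT − 457,000) × 840,000.
EBIT × (840,000 − 630,000) = 457,000 × 840,000 − 93,000 × 630,000 = 325,290,000,000, so EBIT = 325,290,000,000 ÷ 210,000 = 1,549,000.00.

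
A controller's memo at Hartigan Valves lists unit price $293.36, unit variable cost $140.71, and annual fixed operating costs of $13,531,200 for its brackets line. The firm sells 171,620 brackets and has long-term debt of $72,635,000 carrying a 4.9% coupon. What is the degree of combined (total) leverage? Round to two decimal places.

2.88

Contribution at this volume is 171,620 × $152.65 = $26,197,793.00.
Operating income = contribution − fixed costs = $26,197,793.00 − $13,531,200 = $12,666,593.00. Interest = $3,559,115.00, so EBIT − I = $9,107,478.00.
Degree of total leverage = total CM / (EBIT − interest) = $26,197,793.00 / $9,107,478.00 = 2.8765.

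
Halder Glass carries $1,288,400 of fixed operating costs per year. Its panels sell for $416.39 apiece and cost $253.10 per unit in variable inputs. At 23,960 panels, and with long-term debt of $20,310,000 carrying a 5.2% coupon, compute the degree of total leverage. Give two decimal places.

Total contribution margin = 23,960 × $163.29 = $3,912,428.40.
Operating income = contribution − fixed costs = $3,912,428.40 − $1,288,400 = $2,624,028.40. Interest = $1,056,120.00.
DOL = $3,912,428.40 ÷ $2,624,028.40 = 1.4910; DFL = $2,624,028.40 ÷ $1,567,908.40 = 1.6736.
DCL = DOL × DFL = 1.4910 × 1.6736 = 2.4953.

2.50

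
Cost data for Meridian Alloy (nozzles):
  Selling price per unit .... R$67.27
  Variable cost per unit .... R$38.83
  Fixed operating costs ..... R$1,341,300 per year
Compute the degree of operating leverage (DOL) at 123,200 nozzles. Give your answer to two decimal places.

At 123,200 units, contribution = 123,200 × R$28.44 = R$3,503,808.00.
Operating income = contribution − fixed costs = R$3,503,808.00 − R$1,341,300 = R$2,162,508.00.
Degree of operating leverage = R$3,503,808.00 / R$2,162,508.00 = 1.6203.

1.62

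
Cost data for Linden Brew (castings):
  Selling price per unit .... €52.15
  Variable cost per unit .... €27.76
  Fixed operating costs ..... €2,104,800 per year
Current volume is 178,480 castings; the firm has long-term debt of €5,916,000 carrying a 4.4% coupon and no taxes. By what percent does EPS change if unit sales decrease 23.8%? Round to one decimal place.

Total contribution margin = 178,480 × €24.39 = €4,353,127.20.
Subtracting fixed costs: EBIT = €4,353,127.20 − €2,104,800 = €2,248,327.20.
After interest of €260,304.00, pre-tax earnings = €1,988,023.20.
DCL = total CM / (EBIT − I) = €4,353,127.20 / €1,988,023.20 = 2.1897.
EPS therefore changes by 2.1897 × (-23.8%) = -52.1%.

-52.1%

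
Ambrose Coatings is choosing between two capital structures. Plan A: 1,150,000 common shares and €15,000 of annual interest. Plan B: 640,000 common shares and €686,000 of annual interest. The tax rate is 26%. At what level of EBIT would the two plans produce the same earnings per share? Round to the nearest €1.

Set EPS_A = EPS_B: (EBIT − €15,000)(1 − 0.26) ÷ 1,150,000 = (EBIT − €686,000)(1 − 0.26) ÷ 640,000.
Cancelling (1 − t) and cross-multiplying: 640,000·(EBIT − 15,000) = 1,150,000·(EBIT − 686,000).
Solving, EBIT = (686,000·1,150,000 − 15,000·640,000) / (1,150,000 − 640,000) = 779,300,000,000 / 510,000 = 1,528,039.22.

€1,528,039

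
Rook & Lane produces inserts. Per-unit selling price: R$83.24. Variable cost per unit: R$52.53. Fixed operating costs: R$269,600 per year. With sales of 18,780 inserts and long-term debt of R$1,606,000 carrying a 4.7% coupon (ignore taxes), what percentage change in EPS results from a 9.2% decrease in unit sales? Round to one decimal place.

Contribution at this volume is 18,780 × R$30.71 = R$576,733.80.
EBIT = R$576,733.80 − R$269,600 = R$307,133.80.
Interest = R$75,482.00, so EBIT − I = R$231,651.80.
DCL = total CM / (EBIT − I) = R$576,733.80 / R$231,651.80 = 2.4897.
EPS therefore changes by 2.4897 × (-9.2%) = -22.9%.

-22.9%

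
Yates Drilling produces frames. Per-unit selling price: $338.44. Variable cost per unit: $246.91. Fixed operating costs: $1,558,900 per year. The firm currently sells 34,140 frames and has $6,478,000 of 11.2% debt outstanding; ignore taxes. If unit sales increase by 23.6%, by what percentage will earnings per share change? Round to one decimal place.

Total contribution margin = 34,140 × $91.53 = $3,124,834.20.
Subtracting fixed costs: EBIT = $3,124,834.20 − $1,558,900 = $1,565,934.20.
Interest = $725,536.00, so EBIT − I = $840,398.20.
DCL = total CM / (EBIT − I) = $3,124,834.20 / $840,398.20 = 3.7183.
%ΔEPS = DCL × %ΔSales = 3.7183 × +23.6% = +87.8%.

+87.8%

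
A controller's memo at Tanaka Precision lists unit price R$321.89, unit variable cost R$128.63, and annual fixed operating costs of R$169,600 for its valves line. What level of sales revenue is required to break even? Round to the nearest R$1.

CM per unit = R$321.89 − R$128.63 = R$193.26; CM ratio = R$193.26 / R$321.89 = 0.6004.
Break-even revenue = fixed costs × price ÷ CM = R$169,600 × R$321.89 ÷ R$193.26 = R$282,482.

R$282,482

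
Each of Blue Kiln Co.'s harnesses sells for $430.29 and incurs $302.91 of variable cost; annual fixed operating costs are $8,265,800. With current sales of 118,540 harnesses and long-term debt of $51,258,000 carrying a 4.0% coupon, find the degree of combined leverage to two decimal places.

Contribution at this volume is 118,540 × $127.38 = $15,099,625.20.
Subtracting fixed costs: EBIT = $15,099,625.20 − $8,265,800 = $6,833,825.20. Interest = $2,050,320.00, so EBIT − I = $4,783,505.20.
DCL = contribution ÷ (EBIT − I) = $15,099,625.20 ÷ $4,783,505.20 = 3.1566.

3.16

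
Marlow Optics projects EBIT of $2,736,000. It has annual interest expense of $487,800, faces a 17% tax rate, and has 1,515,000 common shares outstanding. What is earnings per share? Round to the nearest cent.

Interest = $487,800.00, so EBT = $2,736,000 − $487,800.00 = $2,248,200.00.
After tax at 17%: net income = $2,248,200.00 × 0.83 = $1,866,006.00.
Per share: $1,866,006.00 / 1,515,000 shares = $1.23.

$1.23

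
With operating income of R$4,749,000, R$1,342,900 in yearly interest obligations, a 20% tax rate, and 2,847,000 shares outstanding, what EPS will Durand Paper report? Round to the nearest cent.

R$0.96

Pre-tax income = R$4,749,000 − R$1,342,900.00 = R$3,406,100.00.
After tax at 20%: net income = R$3,406,100.00 × 0.80 = R$2,724,880.00.
EPS = R$2,724,880.00 ÷ 2,847,000 = R$0.96.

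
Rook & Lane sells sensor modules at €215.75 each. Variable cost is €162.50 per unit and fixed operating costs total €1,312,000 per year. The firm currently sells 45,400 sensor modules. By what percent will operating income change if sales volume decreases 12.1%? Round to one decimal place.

-26.5%

At 45,400 units, contribution = 45,400 × €53.25 = €2,417,550.00.
EBIT = €2,417,550.00 − €1,312,000 = €1,105,550.00.
So DOL = total CM / EBIT = €2,417,550.00 / €1,105,550.00 = 2.1867.
So EBIT moves 2.1867 × (-12.1%) = -26.5%.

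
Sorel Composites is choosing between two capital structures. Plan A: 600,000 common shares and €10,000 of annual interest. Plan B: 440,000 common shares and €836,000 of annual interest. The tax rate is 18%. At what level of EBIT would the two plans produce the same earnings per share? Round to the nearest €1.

At indifference, (EBIT − 10,000)(1 − t)/600,000 = (EBIT − 836,000)(1 − t)/440,000.
Cancelling (1 − t) and cross-multiplying: 440,000·(EBIT − 10,000) = 600,000·(EBIT − 836,000).
Solving, EBIT = (836,000·600,000 − 10,000·440,000) / (600,000 − 440,000) = 497,200,000,000 / 160,000 = 3,107,500.00.

€3,107,500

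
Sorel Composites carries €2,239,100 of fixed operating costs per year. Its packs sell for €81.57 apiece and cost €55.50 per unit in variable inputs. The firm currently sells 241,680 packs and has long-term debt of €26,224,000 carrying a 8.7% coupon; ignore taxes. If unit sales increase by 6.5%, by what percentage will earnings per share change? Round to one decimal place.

Total contribution margin = 241,680 × €26.07 = €6,300,597.60.
Operating income = contribution − fixed costs = €6,300,597.60 − €2,239,100 = €4,061,497.60.
Interest = €2,281,488.00, so EBIT − I = €1,780,009.60.
Degree of combined leverage = contribution ÷ (EBIT − I) = €6,300,597.60 ÷ €1,780,009.60 = 3.5396.
%ΔEPS = DCL × %ΔSales = 3.5396 × +6.5% = +23.0%.

+23.0%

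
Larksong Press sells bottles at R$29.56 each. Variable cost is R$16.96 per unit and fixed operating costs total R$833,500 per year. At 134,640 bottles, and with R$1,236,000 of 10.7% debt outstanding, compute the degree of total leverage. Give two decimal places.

2.32

At 134,640 units, contribution = 134,640 × R$12.60 = R$1,696,464.00.
Subtracting fixed costs: EBIT = R$1,696,464.00 − R$833,500 = R$862,964.00. Interest = R$132,252.00, so EBIT − I = R$730,712.00.
Degree of total leverage = total CM / (EBIT − interest) = R$1,696,464.00 / R$730,712.00 = 2.3217.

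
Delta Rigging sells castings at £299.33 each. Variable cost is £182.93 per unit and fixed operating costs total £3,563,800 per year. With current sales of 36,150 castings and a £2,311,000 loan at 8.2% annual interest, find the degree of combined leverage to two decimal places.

Total contribution margin = 36,150 × £116.40 = £4,207,860.00.
Operating income = contribution − fixed costs = £4,207,860.00 − £3,563,800 = £644,060.00. Interest = £189,502.00, so EBIT − I = £454,558.00.
Degree of total leverage = total CM / (EBIT − interest) = £4,207,860.00 / £454,558.00 = 9.2570.

9.26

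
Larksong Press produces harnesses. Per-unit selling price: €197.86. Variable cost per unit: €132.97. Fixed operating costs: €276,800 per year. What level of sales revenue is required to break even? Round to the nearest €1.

Contribution margin per unit = €197.86 − €132.97 = €64.89, a CM ratio of €64.89 ÷ €197.86 = 0.3280.
Break-even revenue = fixed costs × price ÷ CM = €276,800 × €197.86 ÷ €64.89 = €844,008.

€844,008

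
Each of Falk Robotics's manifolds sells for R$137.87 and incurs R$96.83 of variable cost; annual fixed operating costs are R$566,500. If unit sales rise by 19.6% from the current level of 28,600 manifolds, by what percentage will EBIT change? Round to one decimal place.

Total contribution margin = 28,600 × R$41.04 = R$1,173,744.00.
EBIT = R$1,173,744.00 − R$566,500 = R$607,244.00.
DOL = contribution ÷ EBIT = R$1,173,744.00 ÷ R$607,244.00 = 1.9329.
So EBIT moves 1.9329 × (+19.6%) = +37.9%.

+37.9%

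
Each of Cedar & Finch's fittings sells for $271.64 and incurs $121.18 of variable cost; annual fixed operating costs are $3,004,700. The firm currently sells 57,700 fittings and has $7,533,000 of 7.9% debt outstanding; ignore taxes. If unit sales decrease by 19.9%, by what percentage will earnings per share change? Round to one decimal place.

At 57,700 units, contribution = 57,700 × $150.46 = $8,681,542.00.
Operating income = contribution − fixed costs = $8,681,542.00 − $3,004,700 = $5,676,842.00.
After interest of $595,107.00, pre-tax earnings = $5,081,735.00.
Degree of combined leverage = contribution ÷ (EBIT − I) = $8,681,542.00 ÷ $5,081,735.00 = 1.7084.
EPS therefore changes by 1.7084 × (-19.9%) = -34.0%.

-34.0%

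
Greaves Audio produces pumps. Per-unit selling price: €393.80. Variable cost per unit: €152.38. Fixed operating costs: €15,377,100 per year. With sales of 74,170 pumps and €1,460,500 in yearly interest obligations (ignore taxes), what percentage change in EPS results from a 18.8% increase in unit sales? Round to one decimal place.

Total contribution margin = 74,170 × €241.42 = €17,906,121.40.
Subtracting fixed costs: EBIT = €17,906,121.40 − €15,377,100 = €2,529,021.40.
Interest = €1,460,500.00, so EBIT − I = €1,068,521.40.
Degree of combined leverage = contribution ÷ (EBIT − I) = €17,906,121.40 ÷ €1,068,521.40 = 16.7579.
%ΔEPS = DCL × %ΔSales = 16.7579 × +18.8% = +315.0%.

+315.0%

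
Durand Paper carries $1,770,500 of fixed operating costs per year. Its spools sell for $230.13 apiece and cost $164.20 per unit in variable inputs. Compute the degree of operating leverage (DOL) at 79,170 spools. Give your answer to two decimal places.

1.51

Total contribution margin = 79,170 × $65.93 = $5,219,678.10.
EBIT = $5,219,678.10 − $1,770,500 = $3,449,178.10.
So DOL = total CM / EBIT = $5,219,678.10 / $3,449,178.10 = 1.5133.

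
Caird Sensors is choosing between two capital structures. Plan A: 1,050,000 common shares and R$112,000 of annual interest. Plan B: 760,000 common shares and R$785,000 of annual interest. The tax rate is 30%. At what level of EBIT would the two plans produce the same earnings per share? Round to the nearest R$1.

R$2,548,724

At indifference, (EBIT − 112,000)(1 − t)/1,050,000 = (EBIT − 785,000)(1 − t)/760,000.
The (1 − t) factor cancels: (EBIT − 112,000) × 760,000 = (EBIT − 785,000) × 1,050,000.
EBIT × (1,050,000 − 760,000) = 785,000 × 1,050,000 − 112,000 × 760,000 = 739,130,000,000, so EBIT = 739,130,000,000 ÷ 290,000 = 2,548,724.14.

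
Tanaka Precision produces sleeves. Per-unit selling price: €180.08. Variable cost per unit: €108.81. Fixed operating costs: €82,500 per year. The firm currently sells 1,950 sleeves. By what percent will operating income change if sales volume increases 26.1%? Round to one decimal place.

+64.2%

Contribution at this volume is 1,950 × €71.27 = €138,976.50.
Subtracting fixed costs: EBIT = €138,976.50 − €82,500 = €56,476.50.
DOL = contribution ÷ EBIT = €138,976.50 ÷ €56,476.50 = 2.4608.
So EBIT moves 2.4608 × (+26.1%) = +64.2%.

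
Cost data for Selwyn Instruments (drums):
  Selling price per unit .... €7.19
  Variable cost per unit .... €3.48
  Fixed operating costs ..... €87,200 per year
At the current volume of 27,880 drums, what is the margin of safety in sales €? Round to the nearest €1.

Each unit contributes €7.19 − €3.48 = €3.71. Break-even units = €87,200 ÷ €3.71 = 23,504.04; break-even revenue = 23,504.04 × €7.19 = €168,994.07.
Current sales = 27,880 × €7.19 = €200,457.20.
Margin of safety = €200,457.20 − €168,994.07 = €31,463.

€31,463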